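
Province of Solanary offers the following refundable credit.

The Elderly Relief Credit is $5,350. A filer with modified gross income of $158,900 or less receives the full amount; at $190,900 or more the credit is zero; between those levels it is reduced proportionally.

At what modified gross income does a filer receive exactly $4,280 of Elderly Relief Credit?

$165,300

$4,280 is 4,280/5,350 of the full $5,350, so 1,070/5,350 of the $32,000 range has been used: income = $158,900 + $32,000 × 1,070/5,350 = $165,300.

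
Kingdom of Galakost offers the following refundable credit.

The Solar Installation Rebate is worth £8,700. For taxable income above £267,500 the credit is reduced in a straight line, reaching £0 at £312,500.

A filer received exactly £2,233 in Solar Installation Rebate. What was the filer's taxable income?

£300,950

£2,233 is 2,233/8,700 of the full £8,700, so 6,467/8,700 of the £45,000 range has been used: income = £267,500 + £45,000 × 6,467/8,700 = £300,950.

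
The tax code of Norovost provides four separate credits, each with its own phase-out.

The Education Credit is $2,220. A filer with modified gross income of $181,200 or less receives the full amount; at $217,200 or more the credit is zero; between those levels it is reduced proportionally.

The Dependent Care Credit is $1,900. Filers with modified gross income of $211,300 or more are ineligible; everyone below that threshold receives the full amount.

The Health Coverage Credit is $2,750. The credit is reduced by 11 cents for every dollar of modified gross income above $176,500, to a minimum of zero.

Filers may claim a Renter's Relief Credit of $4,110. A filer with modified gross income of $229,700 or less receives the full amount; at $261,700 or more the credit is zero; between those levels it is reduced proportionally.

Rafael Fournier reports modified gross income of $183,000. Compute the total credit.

$10,154

Education Credit: $183,000 is $1,800 into a $36,000 phase-out range, leaving 34,200/36,000 of the credit: $2,220 × 34,200/36,000 = $2,109.
Dependent Care Credit: $183,000 is below the $211,300 cutoff, so the full $1,900 applies.
Health Coverage Credit: 11% of the $6,500 excess over $176,500 is $715; credit = $2,750 − $715 = $2,035.
Renter's Relief Credit: $183,000 is at or below the $229,700 threshold, so the full $4,110 applies.
Total: $2,109 + $1,900 + $2,035 + $4,110 = $10,154.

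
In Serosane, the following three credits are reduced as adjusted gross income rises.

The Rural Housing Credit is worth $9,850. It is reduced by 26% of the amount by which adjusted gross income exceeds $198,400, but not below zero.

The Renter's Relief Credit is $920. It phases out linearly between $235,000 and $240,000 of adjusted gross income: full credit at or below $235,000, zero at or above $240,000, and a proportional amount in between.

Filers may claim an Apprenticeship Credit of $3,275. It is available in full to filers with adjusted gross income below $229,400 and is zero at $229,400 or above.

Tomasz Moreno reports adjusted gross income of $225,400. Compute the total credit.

Rural Housing Credit: 26% of the $27,000 excess over $198,400 is $7,020; credit = $9,850 − $7,020 = $2,830.
Renter's Relief Credit: $225,400 is at or below the $235,000 threshold, so the full $920 applies.
Apprenticeship Credit: $225,400 is below the $229,400 cutoff, so the full $3,275 applies.
Total: $2,830 + $920 + $3,275 = $7,025.

$7,025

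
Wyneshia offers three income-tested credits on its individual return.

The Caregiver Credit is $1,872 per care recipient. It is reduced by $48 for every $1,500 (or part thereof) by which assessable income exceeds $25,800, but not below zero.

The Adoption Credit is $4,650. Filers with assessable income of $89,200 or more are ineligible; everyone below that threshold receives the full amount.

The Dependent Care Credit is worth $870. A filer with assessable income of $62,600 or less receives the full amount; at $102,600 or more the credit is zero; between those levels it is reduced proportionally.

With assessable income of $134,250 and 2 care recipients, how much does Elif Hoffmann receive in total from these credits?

$240

Caregiver Credit: base = 2 × $1,872 = $3,744. income exceeds $25,800 by $108,450, which is 73 full-or-partial $1,500 increments; reduction = 73 × $48 = $3,504, leaving $240.
Adoption Credit: $134,250 meets or exceeds the $89,200 cutoff, so the credit is $0.
Dependent Care Credit: $134,250 is at or above $102,600, so the credit is $0.
Total: $240 + $0 + $0 = $240.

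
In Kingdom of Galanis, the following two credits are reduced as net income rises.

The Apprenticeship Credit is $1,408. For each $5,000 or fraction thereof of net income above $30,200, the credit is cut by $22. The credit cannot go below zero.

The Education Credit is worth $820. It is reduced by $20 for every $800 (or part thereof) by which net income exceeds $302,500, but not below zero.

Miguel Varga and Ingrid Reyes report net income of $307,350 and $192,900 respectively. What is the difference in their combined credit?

$646

Miguel ($307,350): Apprenticeship Credit: income exceeds $30,200 by $277,150, which is 56 full-or-partial $5,000 increments; reduction = 56 × $22 = $1,232, leaving $176. Education Credit: income exceeds $302,500 by $4,850, which is 7 full-or-partial $800 increments; reduction = 7 × $20 = $140, leaving $680. total $176 + $680 = $856
Ingrid ($192,900): Apprenticeship Credit: income exceeds $30,200 by $162,700, which is 33 full-or-partial $5,000 increments; reduction = 33 × $22 = $726, leaving $682. Education Credit: $192,900 is at or below the $302,500 threshold, so the full $820 applies. total $682 + $820 = $1,502
Difference: |$856 − $1,502| = $646.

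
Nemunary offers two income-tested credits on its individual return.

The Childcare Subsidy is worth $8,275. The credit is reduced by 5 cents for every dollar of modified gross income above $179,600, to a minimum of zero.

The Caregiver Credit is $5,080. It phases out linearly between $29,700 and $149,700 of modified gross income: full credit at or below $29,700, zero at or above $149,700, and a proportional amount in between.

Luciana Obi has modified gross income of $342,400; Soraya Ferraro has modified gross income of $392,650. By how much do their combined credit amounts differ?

$135

Luciana ($342,400): Childcare Subsidy: 5% of the $162,800 excess over $179,600 is $8,140; credit = $8,275 − $8,140 = $135. Caregiver Credit: $342,400 is at or above $149,700, so the credit is $0. total $135 + $0 = $135
Soraya ($392,650): Childcare Subsidy: 5% of the $213,050 excess over $179,600 is $10,652.50 ≥ base, so the credit is $0. Caregiver Credit: $392,650 is at or above $149,700, so the credit is $0. total $0 + $0 = $0
Difference: |$135 − $0| = $135.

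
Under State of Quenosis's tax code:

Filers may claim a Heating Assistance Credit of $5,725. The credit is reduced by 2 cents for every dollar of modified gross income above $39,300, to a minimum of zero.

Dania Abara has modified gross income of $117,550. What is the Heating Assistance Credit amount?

Heating Assistance Credit: 2% of the $78,250 excess over $39,300 is $1,565; credit = $5,725 − $1,565 = $4,160.

$4,160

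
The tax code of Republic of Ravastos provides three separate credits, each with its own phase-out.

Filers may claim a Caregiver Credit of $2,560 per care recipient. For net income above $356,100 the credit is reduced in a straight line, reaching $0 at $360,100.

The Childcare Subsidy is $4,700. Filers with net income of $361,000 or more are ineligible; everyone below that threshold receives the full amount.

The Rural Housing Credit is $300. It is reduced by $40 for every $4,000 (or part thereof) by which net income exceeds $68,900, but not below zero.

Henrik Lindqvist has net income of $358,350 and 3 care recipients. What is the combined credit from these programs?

$8,060

Caregiver Credit: base = 3 × $2,560 = $7,680. $358,350 is $2,250 into a $4,000 phase-out range, leaving 1,750/4,000 of the credit: $7,680 × 1,750/4,000 = $3,360.
Childcare Subsidy: $358,350 is below the $361,000 cutoff, so the full $4,700 applies.
Rural Housing Credit: income exceeds $68,900 by $289,450 → 73 increments × $40 = $2,920 ≥ base, so the credit is $0.
Total: $3,360 + $4,700 + $0 = $8,060.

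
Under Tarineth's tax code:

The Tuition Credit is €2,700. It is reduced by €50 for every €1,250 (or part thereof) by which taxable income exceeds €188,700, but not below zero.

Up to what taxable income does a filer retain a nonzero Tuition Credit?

€254,950

After 53 increments the reduction is 53 × €50 = €2,650, leaving €50; one more increment wipes it out. Increment 53 ends at excess 53 × €1,250 = €66,250, so the highest qualifying income is €188,700 + €66,250 = €254,950.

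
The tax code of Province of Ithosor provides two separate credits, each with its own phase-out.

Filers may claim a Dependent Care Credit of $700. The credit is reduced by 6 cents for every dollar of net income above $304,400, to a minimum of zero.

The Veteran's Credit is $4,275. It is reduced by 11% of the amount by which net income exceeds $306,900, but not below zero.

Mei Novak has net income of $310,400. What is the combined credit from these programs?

Dependent Care Credit: 6% of the $6,000 excess over $304,400 is $360; credit = $700 − $360 = $340.
Veteran's Credit: 11% of the $3,500 excess over $306,900 is $385; credit = $4,275 − $385 = $3,890.
Total: $340 + $3,890 = $4,230.

$4,230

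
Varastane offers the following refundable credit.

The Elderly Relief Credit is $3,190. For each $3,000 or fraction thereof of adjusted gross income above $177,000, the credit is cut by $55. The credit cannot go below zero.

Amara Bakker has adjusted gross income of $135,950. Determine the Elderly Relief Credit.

Elderly Relief Credit: $135,950 is at or below the $177,000 threshold, so the full $3,190 applies.

$3,190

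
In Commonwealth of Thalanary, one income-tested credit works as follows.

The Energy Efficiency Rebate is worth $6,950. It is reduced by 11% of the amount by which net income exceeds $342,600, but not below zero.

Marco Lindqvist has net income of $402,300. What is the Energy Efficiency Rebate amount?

$383

Energy Efficiency Rebate: 11% of the $59,700 excess over $342,600 is $6,567; credit = $6,950 − $6,567 = $383.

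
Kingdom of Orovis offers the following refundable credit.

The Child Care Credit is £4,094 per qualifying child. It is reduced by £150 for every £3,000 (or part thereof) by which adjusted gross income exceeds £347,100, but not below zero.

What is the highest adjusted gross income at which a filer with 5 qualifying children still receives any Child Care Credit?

Full credit = 5 × £4,094 = £20,470.
After 136 increments the reduction is 136 × £150 = £20,400, leaving £70; one more increment wipes it out. Increment 136 ends at excess 136 × £3,000 = £408,000, so the highest qualifying income is £347,100 + £408,000 = £755,100.

£755,100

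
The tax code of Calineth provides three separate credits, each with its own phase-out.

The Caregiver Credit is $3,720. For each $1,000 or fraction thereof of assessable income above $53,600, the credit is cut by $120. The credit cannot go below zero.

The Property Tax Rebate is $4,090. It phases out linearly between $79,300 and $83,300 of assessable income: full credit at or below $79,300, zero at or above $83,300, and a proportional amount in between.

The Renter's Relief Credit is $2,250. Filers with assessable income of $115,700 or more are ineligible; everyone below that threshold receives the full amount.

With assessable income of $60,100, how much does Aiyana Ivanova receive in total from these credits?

Caregiver Credit: income exceeds $53,600 by $6,500, which is 7 full-or-partial $1,000 increments; reduction = 7 × $120 = $840, leaving $2,880.
Property Tax Rebate: $60,100 is at or below the $79,300 threshold, so the full $4,090 applies.
Renter's Relief Credit: $60,100 is below the $115,700 cutoff, so the full $2,250 applies.
Total: $2,880 + $4,090 + $2,250 = $9,220.

$9,220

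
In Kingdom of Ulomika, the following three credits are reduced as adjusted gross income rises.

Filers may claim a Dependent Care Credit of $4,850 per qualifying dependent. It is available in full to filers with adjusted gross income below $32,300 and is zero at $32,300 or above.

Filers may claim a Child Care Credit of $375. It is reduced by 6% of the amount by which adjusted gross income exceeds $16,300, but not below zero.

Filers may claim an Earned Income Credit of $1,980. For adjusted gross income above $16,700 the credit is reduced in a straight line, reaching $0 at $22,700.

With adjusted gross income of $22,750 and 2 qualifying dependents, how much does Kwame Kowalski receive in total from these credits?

Dependent Care Credit: base = 2 × $4,850 = $9,700. $22,750 is below the $32,300 cutoff, so the full $9,700 applies.
Child Care Credit: 6% of the $6,450 excess over $16,300 is $387 ≥ base, so the credit is $0.
Earned Income Credit: $22,750 is at or above $22,700, so the credit is $0.
Total: $9,700 + $0 + $0 = $9,700.

$9,700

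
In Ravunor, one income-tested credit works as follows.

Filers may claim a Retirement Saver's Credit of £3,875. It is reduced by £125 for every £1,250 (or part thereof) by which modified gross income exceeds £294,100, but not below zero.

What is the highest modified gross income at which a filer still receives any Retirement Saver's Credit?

After 30 increments the reduction is 30 × £125 = £3,750, leaving £125; one more increment wipes it out. Increment 30 ends at excess 30 × £1,250 = £37,500, so the highest qualifying income is £294,100 + £37,500 = £331,600.

£331,600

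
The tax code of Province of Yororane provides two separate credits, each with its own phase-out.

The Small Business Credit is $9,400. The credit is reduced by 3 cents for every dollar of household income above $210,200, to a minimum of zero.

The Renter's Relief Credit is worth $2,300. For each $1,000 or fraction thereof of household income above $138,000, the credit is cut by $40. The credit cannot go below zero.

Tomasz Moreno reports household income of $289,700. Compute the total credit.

Small Business Credit: 3% of the $79,500 excess over $210,200 is $2,385; credit = $9,400 − $2,385 = $7,015.
Renter's Relief Credit: income exceeds $138,000 by $151,700 → 152 increments × $40 = $6,080 ≥ base, so the credit is $0.
Total: $7,015 + $0 = $7,015.

$7,015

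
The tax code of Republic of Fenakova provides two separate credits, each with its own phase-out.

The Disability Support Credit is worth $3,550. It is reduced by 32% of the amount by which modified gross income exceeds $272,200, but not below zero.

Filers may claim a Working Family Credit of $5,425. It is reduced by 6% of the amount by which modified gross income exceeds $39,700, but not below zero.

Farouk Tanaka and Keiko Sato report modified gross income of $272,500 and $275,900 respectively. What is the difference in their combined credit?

$1,088

Farouk ($272,500): Disability Support Credit: 32% of the $300 excess over $272,200 is $96; credit = $3,550 − $96 = $3,454. Working Family Credit: 6% of the $232,800 excess over $39,700 is $13,968 ≥ base, so the credit is $0. total $3,454 + $0 = $3,454
Keiko ($275,900): Disability Support Credit: 32% of the $3,700 excess over $272,200 is $1,184; credit = $3,550 − $1,184 = $2,366. Working Family Credit: 6% of the $236,200 excess over $39,700 is $14,172 ≥ base, so the credit is $0. total $2,366 + $0 = $2,366
Difference: |$3,454 − $2,366| = $1,088.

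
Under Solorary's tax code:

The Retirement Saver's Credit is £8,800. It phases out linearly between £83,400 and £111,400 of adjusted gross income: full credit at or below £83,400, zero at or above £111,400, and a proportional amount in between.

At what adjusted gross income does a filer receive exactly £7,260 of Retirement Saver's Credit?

£88,300

£7,260 is 7,260/8,800 of the full £8,800, so 1,540/8,800 of the £28,000 range has been used: income = £83,400 + £28,000 × 1,540/8,800 = £88,300.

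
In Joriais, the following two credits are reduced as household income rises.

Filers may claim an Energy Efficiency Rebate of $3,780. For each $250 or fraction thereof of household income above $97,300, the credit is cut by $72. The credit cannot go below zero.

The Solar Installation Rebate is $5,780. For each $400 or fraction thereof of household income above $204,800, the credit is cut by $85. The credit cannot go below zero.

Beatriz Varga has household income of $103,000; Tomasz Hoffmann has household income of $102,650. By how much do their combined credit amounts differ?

Beatriz ($103,000): Energy Efficiency Rebate: income exceeds $97,300 by $5,700, which is 23 full-or-partial $250 increments; reduction = 23 × $72 = $1,656, leaving $2,124. Solar Installation Rebate: $103,000 is at or below the $204,800 threshold, so the full $5,780 applies. total $2,124 + $5,780 = $7,904
Tomasz ($102,650): Energy Efficiency Rebate: income exceeds $97,300 by $5,350, which is 22 full-or-partial $250 increments; reduction = 22 × $72 = $1,584, leaving $2,196. Solar Installation Rebate: $102,650 is at or below the $204,800 threshold, so the full $5,780 applies. total $2,196 + $5,780 = $7,976
Difference: |$7,904 − $7,976| = $72.

$72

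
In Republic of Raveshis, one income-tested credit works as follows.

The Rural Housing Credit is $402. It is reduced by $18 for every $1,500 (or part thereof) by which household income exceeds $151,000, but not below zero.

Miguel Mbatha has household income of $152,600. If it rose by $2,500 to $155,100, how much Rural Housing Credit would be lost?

At $152,600 — income exceeds $151,000 by $1,600, which is 2 full-or-partial $1,500 increments; reduction = 2 × $18 = $36, leaving $366.
At $155,100 — income exceeds $151,000 by $4,100, which is 3 full-or-partial $1,500 increments; reduction = 3 × $18 = $54, leaving $348.
Lost: $366 − $348 = $18.

$18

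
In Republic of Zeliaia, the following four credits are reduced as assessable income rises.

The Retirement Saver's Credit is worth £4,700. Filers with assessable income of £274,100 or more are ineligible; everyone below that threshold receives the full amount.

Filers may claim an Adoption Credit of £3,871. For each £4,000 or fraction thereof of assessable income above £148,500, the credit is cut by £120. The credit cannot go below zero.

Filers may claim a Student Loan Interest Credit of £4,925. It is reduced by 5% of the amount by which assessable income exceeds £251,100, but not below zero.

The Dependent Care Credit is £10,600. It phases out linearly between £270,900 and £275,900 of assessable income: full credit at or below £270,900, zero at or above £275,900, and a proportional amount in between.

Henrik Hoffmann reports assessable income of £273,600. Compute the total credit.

Retirement Saver's Credit: £273,600 is below the £274,100 cutoff, so the full £4,700 applies.
Adoption Credit: income exceeds £148,500 by £125,100, which is 32 full-or-partial £4,000 increments; reduction = 32 × £120 = £3,840, leaving £31.
Student Loan Interest Credit: 5% of the £22,500 excess over £251,100 is £1,125; credit = £4,925 − £1,125 = £3,800.
Dependent Care Credit: £273,600 is £2,700 into a £5,000 phase-out range, leaving 2,300/5,000 of the credit: £10,600 × 2,300/5,000 = £4,876.
Total: £4,700 + £31 + £3,800 + £4,876 = £13,407.

£13,407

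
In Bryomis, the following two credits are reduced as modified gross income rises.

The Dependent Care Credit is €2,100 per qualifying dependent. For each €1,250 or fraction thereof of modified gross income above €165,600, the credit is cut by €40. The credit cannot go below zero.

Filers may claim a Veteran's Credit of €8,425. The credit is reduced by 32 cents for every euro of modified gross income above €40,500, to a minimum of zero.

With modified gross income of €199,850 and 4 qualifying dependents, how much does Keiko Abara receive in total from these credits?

Dependent Care Credit: base = 4 × €2,100 = €8,400. income exceeds €165,600 by €34,250, which is 28 full-or-partial €1,250 increments; reduction = 28 × €40 = €1,120, leaving €7,280.
Veteran's Credit: 32% of the €159,350 excess over €40,500 is €50,992 ≥ base, so the credit is €0.
Total: €7,280 + €0 = €7,280.

€7,280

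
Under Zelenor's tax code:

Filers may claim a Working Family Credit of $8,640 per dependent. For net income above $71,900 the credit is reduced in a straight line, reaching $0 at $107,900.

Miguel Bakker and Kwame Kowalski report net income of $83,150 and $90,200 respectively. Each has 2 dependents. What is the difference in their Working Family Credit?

Miguel ($83,150): Working Family Credit: base = 2 × $8,640 = $17,280. $83,150 is $11,250 into a $36,000 phase-out range, leaving 24,750/36,000 of the credit: $17,280 × 24,750/36,000 = $11,880.
Kwame ($90,200): Working Family Credit: base = 2 × $8,640 = $17,280. $90,200 is $18,300 into a $36,000 phase-out range, leaving 17,700/36,000 of the credit: $17,280 × 17,700/36,000 = $8,496.
Difference: |$11,880 − $8,496| = $3,384.

$3,384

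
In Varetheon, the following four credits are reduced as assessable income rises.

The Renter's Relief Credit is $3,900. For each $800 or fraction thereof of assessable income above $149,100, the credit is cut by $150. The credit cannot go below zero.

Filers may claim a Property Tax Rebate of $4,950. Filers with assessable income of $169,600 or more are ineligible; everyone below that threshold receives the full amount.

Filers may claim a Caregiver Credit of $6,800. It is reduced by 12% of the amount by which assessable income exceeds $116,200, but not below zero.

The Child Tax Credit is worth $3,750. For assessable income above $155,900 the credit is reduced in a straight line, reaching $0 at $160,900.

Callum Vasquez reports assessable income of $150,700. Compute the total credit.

$14,960

Renter's Relief Credit: income exceeds $149,100 by $1,600, which is 2 full-or-partial $800 increments; reduction = 2 × $150 = $300, leaving $3,600.
Property Tax Rebate: $150,700 is below the $169,600 cutoff, so the full $4,950 applies.
Caregiver Credit: 12% of the $34,500 excess over $116,200 is $4,140; credit = $6,800 − $4,140 = $2,660.
Child Tax Credit: $150,700 is at or below the $155,900 threshold, so the full $3,750 applies.
Total: $3,600 + $4,950 + $2,660 + $3,750 = $14,960.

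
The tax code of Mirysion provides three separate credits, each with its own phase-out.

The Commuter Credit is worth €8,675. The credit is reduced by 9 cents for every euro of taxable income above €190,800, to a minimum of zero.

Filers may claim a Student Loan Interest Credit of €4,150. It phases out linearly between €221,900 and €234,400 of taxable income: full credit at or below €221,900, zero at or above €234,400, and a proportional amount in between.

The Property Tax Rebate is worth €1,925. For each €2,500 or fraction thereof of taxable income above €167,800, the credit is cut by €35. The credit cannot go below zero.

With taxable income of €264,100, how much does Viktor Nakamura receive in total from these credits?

€2,638

Commuter Credit: 9% of the €73,300 excess over €190,800 is €6,597; credit = €8,675 − €6,597 = €2,078.
Student Loan Interest Credit: €264,100 is at or above €234,400, so the credit is €0.
Property Tax Rebate: income exceeds €167,800 by €96,300, which is 39 full-or-partial €2,500 increments; reduction = 39 × €35 = €1,365, leaving €560.
Total: €2,078 + €0 + €560 = €2,638.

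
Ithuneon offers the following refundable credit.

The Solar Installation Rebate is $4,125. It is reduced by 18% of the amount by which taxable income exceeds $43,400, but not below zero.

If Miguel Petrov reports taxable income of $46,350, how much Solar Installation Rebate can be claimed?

$3,594

Solar Installation Rebate: 18% of the $2,950 excess over $43,400 is $531; credit = $4,125 − $531 = $3,594.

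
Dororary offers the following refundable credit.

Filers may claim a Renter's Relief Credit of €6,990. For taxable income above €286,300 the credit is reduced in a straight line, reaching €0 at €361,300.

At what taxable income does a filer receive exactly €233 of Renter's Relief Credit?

€233 is 233/6,990 of the full €6,990, so 6,757/6,990 of the €75,000 range has been used: income = €286,300 + €75,000 × 6,757/6,990 = €358,800.

€358,800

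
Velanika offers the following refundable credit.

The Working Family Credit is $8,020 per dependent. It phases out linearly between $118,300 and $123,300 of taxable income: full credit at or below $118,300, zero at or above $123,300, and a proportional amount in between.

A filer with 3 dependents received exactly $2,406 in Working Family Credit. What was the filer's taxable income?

$122,800

Full credit = 3 × $8,020 = $24,060.
$2,406 is 2,406/24,060 of the full $24,060, so 21,654/24,060 of the $5,000 range has been used: income = $118,300 + $5,000 × 21,654/24,060 = $122,800.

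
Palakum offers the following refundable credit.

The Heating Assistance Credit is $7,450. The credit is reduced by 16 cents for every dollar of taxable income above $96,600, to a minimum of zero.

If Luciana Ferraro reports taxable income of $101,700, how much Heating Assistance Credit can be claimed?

$6,634

Heating Assistance Credit: 16% of the $5,100 excess over $96,600 is $816; credit = $7,450 − $816 = $6,634.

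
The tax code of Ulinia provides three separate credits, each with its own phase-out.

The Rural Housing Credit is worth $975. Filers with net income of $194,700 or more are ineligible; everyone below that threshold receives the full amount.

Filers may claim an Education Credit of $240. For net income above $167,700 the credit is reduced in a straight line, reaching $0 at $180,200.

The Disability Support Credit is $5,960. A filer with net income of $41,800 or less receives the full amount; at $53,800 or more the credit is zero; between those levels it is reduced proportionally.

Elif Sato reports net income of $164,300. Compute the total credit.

$1,215

Rural Housing Credit: $164,300 is below the $194,700 cutoff, so the full $975 applies.
Education Credit: $164,300 is at or below the $167,700 threshold, so the full $240 applies.
Disability Support Credit: $164,300 is at or above $53,800, so the credit is $0.
Total: $975 + $240 + $0 = $1,215.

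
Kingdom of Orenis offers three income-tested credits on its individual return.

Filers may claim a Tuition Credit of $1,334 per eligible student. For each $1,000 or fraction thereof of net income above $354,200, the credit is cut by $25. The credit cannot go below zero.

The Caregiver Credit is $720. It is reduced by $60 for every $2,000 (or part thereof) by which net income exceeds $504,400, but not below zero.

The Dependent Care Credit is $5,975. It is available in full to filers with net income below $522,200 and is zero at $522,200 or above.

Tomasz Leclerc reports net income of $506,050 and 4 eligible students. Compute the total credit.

$8,171

Tuition Credit: base = 4 × $1,334 = $5,336. income exceeds $354,200 by $151,850, which is 152 full-or-partial $1,000 increments; reduction = 152 × $25 = $3,800, leaving $1,536.
Caregiver Credit: income exceeds $504,400 by $1,650, which is 1 full-or-partial $2,000 increment; reduction = 1 × $60 = $60, leaving $660.
Dependent Care Credit: $506,050 is below the $522,200 cutoff, so the full $5,975 applies.
Total: $1,536 + $660 + $5,975 = $8,171.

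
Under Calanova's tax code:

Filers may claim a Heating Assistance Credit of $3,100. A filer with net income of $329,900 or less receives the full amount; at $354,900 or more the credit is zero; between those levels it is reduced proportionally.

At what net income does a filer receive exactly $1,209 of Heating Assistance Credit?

$1,209 is 1,209/3,100 of the full $3,100, so 1,891/3,100 of the $25,000 range has been used: income = $329,900 + $25,000 × 1,891/3,100 = $345,150.

$345,150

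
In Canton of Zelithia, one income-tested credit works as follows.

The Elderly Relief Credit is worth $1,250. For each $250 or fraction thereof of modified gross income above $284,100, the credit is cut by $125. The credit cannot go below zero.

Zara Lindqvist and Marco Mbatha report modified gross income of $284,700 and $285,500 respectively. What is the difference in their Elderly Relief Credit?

Zara ($284,700): Elderly Relief Credit: income exceeds $284,100 by $600, which is 3 full-or-partial $250 increments; reduction = 3 × $125 = $375, leaving $875.
Marco ($285,500): Elderly Relief Credit: income exceeds $284,100 by $1,400, which is 6 full-or-partial $250 increments; reduction = 6 × $125 = $750, leaving $500.
Difference: |$875 − $500| = $375.

$375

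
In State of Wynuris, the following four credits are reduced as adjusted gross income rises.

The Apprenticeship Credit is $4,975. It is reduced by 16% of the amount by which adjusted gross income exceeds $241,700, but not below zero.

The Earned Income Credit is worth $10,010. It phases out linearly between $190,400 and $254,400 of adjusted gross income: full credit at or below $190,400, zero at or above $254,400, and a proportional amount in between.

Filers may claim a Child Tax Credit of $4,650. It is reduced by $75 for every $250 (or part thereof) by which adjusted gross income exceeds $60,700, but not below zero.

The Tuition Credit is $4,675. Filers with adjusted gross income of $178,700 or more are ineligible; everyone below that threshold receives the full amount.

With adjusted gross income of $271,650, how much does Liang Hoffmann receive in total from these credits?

Apprenticeship Credit: 16% of the $29,950 excess over $241,700 is $4,792; credit = $4,975 − $4,792 = $183.
Earned Income Credit: $271,650 is at or above $254,400, so the credit is $0.
Child Tax Credit: income exceeds $60,700 by $210,950 → 844 increments × $75 = $63,300 ≥ base, so the credit is $0.
Tuition Credit: $271,650 meets or exceeds the $178,700 cutoff, so the credit is $0.
Total: $183 + $0 + $0 + $0 = $183.

$183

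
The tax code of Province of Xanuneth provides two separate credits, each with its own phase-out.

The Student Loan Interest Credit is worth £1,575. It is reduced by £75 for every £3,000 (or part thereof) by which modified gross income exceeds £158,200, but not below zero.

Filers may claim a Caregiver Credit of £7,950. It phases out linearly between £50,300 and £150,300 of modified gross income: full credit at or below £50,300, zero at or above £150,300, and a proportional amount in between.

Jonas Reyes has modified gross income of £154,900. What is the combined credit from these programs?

Student Loan Interest Credit: £154,900 is at or below the £158,200 threshold, so the full £1,575 applies.
Caregiver Credit: £154,900 is at or above £150,300, so the credit is £0.
Total: £1,575 + £0 = £1,575.

£1,575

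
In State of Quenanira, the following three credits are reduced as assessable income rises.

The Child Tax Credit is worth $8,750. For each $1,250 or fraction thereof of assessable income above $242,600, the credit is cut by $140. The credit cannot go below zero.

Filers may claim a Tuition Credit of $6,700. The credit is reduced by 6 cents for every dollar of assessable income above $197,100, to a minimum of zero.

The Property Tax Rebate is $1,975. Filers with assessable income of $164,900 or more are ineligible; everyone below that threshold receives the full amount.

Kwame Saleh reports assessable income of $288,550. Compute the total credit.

Child Tax Credit: income exceeds $242,600 by $45,950, which is 37 full-or-partial $1,250 increments; reduction = 37 × $140 = $5,180, leaving $3,570.
Tuition Credit: 6% of the $91,450 excess over $197,100 is $5,487; credit = $6,700 − $5,487 = $1,213.
Property Tax Rebate: $288,550 meets or exceeds the $164,900 cutoff, so the credit is $0.
Total: $3,570 + $1,213 + $0 = $4,783.

$4,783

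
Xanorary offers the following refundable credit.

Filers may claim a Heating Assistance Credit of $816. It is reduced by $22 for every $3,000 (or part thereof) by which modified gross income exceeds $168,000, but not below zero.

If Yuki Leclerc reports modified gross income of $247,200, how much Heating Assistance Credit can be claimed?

Heating Assistance Credit: income exceeds $168,000 by $79,200, which is 27 full-or-partial $3,000 increments; reduction = 27 × $22 = $594, leaving $222.

$222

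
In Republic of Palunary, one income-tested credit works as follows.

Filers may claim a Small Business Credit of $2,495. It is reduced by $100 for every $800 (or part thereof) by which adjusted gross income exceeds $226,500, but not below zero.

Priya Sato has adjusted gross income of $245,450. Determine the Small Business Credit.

Small Business Credit: income exceeds $226,500 by $18,950, which is 24 full-or-partial $800 increments; reduction = 24 × $100 = $2,400, leaving $95.

$95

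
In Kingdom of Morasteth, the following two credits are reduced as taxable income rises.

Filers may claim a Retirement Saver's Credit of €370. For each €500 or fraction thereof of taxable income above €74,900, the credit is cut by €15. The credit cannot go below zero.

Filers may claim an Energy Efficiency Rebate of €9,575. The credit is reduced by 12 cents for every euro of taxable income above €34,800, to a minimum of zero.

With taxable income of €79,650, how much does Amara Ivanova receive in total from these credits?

Retirement Saver's Credit: income exceeds €74,900 by €4,750, which is 10 full-or-partial €500 increments; reduction = 10 × €15 = €150, leaving €220.
Energy Efficiency Rebate: 12% of the €44,850 excess over €34,800 is €5,382; credit = €9,575 − €5,382 = €4,193.
Total: €220 + €4,193 = €4,413.

€4,413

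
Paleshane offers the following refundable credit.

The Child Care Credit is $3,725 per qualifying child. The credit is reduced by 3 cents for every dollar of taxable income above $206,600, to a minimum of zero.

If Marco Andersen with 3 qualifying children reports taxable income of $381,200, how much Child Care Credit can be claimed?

$5,937

Child Care Credit: base = 3 × $3,725 = $11,175. 3% of the $174,600 excess over $206,600 is $5,238; credit = $11,175 − $5,238 = $5,937.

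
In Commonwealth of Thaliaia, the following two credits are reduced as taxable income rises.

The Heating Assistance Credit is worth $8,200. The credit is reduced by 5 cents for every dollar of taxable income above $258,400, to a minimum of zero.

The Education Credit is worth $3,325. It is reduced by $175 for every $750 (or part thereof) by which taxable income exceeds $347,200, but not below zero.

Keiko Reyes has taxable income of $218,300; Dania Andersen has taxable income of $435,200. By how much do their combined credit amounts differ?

$11,525

Keiko ($218,300): Heating Assistance Credit: $218,300 is at or below the $258,400 threshold, so the full $8,200 applies. Education Credit: $218,300 is at or below the $347,200 threshold, so the full $3,325 applies. total $8,200 + $3,325 = $11,525
Dania ($435,200): Heating Assistance Credit: 5% of the $176,800 excess over $258,400 is $8,840 ≥ base, so the credit is $0. Education Credit: income exceeds $347,200 by $88,000 → 118 increments × $175 = $20,650 ≥ base, so the credit is $0. total $0 + $0 = $0
Difference: |$11,525 − $0| = $11,525.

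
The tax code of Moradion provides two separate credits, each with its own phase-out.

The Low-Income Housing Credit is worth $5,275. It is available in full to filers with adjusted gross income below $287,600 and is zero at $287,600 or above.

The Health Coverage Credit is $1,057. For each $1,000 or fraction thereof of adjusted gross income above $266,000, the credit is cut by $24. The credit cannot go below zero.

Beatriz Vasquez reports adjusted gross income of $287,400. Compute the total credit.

Low-Income Housing Credit: $287,400 is below the $287,600 cutoff, so the full $5,275 applies.
Health Coverage Credit: income exceeds $266,000 by $21,400, which is 22 full-or-partial $1,000 increments; reduction = 22 × $24 = $528, leaving $529.
Total: $5,275 + $529 = $5,804.

$5,804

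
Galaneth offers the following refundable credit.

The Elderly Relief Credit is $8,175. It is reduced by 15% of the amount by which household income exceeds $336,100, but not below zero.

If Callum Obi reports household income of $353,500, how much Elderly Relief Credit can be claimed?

$5,565

Elderly Relief Credit: 15% of the $17,400 excess over $336,100 is $2,610; credit = $8,175 − $2,610 = $5,565.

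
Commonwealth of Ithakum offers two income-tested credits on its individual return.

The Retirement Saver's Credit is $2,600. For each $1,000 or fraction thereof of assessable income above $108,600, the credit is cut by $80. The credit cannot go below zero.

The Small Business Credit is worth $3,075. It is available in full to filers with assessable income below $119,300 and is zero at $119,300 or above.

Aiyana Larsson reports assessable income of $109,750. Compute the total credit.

Retirement Saver's Credit: income exceeds $108,600 by $1,150, which is 2 full-or-partial $1,000 increments; reduction = 2 × $80 = $160, leaving $2,440.
Small Business Credit: $109,750 is below the $119,300 cutoff, so the full $3,075 applies.
Total: $2,440 + $3,075 = $5,515.

$5,515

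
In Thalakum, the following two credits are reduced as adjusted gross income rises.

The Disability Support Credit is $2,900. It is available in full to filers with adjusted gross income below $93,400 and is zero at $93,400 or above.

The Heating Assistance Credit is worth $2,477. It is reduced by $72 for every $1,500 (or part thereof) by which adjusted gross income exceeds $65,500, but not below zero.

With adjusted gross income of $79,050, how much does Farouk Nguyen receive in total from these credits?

Disability Support Credit: $79,050 is below the $93,400 cutoff, so the full $2,900 applies.
Heating Assistance Credit: income exceeds $65,500 by $13,550, which is 10 full-or-partial $1,500 increments; reduction = 10 × $72 = $720, leaving $1,757.
Total: $2,900 + $1,757 = $4,657.

$4,657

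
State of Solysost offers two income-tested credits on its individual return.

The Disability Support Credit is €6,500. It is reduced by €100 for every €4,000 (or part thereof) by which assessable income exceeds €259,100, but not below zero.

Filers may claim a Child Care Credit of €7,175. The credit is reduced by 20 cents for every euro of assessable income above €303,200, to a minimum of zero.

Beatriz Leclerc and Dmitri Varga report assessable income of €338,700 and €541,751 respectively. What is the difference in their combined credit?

€4,575

Beatriz (€338,700): Disability Support Credit: income exceeds €259,100 by €79,600, which is 20 full-or-partial €4,000 increments; reduction = 20 × €100 = €2,000, leaving €4,500. Child Care Credit: 20% of the €35,500 excess over €303,200 is €7,100; credit = €7,175 − €7,100 = €75. total €4,500 + €75 = €4,575
Dmitri (€541,751): Disability Support Credit: income exceeds €259,100 by €282,651 → 71 increments × €100 = €7,100 ≥ base, so the credit is €0. Child Care Credit: 20% of the €238,551 excess over €303,200 is €47,710.20 ≥ base, so the credit is €0. total €0 + €0 = €0
Difference: |€4,575 − €0| = €4,575.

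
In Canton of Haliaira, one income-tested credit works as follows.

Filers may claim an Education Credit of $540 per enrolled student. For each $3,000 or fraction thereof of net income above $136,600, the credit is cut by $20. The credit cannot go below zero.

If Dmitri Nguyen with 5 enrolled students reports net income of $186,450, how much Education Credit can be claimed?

Education Credit: base = 5 × $540 = $2,700. income exceeds $136,600 by $49,850, which is 17 full-or-partial $3,000 increments; reduction = 17 × $20 = $340, leaving $2,360.

$2,360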